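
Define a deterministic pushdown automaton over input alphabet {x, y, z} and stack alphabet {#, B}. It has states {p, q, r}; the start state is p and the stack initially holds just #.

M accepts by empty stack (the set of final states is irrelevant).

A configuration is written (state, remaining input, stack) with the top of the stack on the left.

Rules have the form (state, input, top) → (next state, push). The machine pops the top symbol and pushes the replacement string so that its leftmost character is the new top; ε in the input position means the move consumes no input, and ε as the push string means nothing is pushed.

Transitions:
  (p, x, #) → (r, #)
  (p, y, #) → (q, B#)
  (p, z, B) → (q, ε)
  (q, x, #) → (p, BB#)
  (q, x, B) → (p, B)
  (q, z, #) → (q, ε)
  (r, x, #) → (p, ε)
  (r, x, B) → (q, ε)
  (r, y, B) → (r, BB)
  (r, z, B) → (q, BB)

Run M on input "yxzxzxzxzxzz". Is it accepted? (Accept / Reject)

Accept

(p, yxzxzxzxzxzz, #) ⊢ (q, xzxzxzxzxzz, B#) ⊢ (p, zxzxzxzxzz, B#) ⊢ (q, xzxzxzxzz, #) ⊢ (p, zxzxzxzz, BB#) ⊢ (q, xzxzxzz, B#) ⊢ (p, zxzxzz, B#) ⊢ (q, xzxzz, #) ⊢ (p, zxzz, BB#) ⊢ (q, xzz, B#) ⊢ (p, zz, B#) ⊢ (q, z, #) ⊢ (q, ε, ε)
All input consumed and the stack is empty.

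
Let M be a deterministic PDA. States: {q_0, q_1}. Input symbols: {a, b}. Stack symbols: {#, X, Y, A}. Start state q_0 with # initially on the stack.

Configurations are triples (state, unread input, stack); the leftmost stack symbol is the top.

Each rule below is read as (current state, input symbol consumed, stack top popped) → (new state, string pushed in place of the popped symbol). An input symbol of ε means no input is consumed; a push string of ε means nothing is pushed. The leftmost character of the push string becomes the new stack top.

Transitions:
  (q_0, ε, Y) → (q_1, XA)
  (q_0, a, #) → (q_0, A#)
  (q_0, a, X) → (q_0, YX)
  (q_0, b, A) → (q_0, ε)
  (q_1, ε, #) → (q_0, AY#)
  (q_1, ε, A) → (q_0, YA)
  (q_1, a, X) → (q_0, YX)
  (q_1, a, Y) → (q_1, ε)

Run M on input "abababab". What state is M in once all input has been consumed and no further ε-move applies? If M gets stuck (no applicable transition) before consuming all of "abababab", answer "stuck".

(q_0, abababab, #) ⊢ (q_0, bababab, A#) ⊢ (q_0, ababab, #) ⊢ (q_0, babab, A#) ⊢ (q_0, abab, #) ⊢ (q_0, bab, A#) ⊢ (q_0, ab, #) ⊢ (q_0, b, A#) ⊢ (q_0, ε, #)
All input consumed; M is in state q_0.

q_0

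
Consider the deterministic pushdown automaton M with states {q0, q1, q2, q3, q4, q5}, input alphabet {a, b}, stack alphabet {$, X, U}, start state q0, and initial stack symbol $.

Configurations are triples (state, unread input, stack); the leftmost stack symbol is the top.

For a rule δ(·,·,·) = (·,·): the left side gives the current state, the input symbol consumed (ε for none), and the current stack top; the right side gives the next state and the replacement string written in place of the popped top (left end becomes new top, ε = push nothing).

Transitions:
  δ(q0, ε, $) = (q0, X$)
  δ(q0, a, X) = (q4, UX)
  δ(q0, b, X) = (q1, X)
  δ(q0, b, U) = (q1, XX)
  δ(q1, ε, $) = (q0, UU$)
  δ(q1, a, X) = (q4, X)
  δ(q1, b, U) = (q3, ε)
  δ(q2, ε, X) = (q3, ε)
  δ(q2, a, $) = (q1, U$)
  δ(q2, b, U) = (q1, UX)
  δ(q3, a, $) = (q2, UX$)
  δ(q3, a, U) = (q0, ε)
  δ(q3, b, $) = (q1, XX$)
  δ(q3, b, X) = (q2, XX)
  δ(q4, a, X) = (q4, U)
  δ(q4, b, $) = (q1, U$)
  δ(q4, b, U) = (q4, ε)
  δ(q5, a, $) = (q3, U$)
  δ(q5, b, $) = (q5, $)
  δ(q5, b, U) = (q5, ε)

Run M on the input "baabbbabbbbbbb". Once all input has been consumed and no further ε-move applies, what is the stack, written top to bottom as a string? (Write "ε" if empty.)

(q0, baabbbabbbbbbb, $)
  ε-move, top $: go to q0, push X$ → (q0, baabbbabbbbbbb, X$)
  read b, top X: go to q1, push X → (q1, aabbbabbbbbbb, X$)
  read a, top X: go to q4, push X → (q4, abbbabbbbbbb, X$)
  read a, top X: go to q4, push U → (q4, bbbabbbbbbb, U$)
  read b, top U: go to q4, push ε → (q4, bbabbbbbbb, $)
  read b, top $: go to q1, push U$ → (q1, babbbbbbb, U$)
  read b, top U: go to q3, push ε → (q3, abbbbbbb, $)
  read a, top $: go to q2, push UX$ → (q2, bbbbbbb, UX$)
  read b, top U: go to q1, push UX → (q1, bbbbbb, UXX$)
  read b, top U: go to q3, push ε → (q3, bbbbb, XX$)
  read b, top X: go to q2, push XX → (q2, bbbb, XXX$)
  ε-move, top X: go to q3, push ε → (q3, bbbb, XX$)
  read b, top X: go to q2, push XX → (q2, bbb, XXX$)
  ε-move, top X: go to q3, push ε → (q3, bbb, XX$)
  read b, top X: go to q2, push XX → (q2, bb, XXX$)
  ε-move, top X: go to q3, push ε → (q3, bb, XX$)
  read b, top X: go to q2, push XX → (q2, b, XXX$)
  ε-move, top X: go to q3, push ε → (q3, b, XX$)
  read b, top X: go to q2, push XX → (q2, ε, XXX$)
  ε-move, top X: go to q3, push ε → (q3, ε, XX$)
All input consumed in state q3 with stack XX$.

XX$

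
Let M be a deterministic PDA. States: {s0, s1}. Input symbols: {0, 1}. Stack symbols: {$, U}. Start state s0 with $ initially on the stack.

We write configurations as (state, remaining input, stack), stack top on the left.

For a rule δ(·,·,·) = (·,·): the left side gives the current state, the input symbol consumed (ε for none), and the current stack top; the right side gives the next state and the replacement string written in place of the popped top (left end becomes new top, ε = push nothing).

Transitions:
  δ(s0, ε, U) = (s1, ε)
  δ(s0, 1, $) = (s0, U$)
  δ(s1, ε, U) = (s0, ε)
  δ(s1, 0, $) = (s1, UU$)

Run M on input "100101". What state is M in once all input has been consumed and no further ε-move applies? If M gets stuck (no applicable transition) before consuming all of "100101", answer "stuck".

stuck

(s0, 100101, $)
  read 1, top $: go to s0, push U$ → (s0, 00101, U$)
  ε-move, top U: go to s1, push ε → (s1, 00101, $)
  read 0, top $: go to s1, push UU$ → (s1, 0101, UU$)
  ε-move, top U: go to s0, push ε → (s0, 0101, U$)
  ε-move, top U: go to s1, push ε → (s1, 0101, $)
  read 0, top $: go to s1, push UU$ → (s1, 101, UU$)
  ε-move, top U: go to s0, push ε → (s0, 101, U$)
  ε-move, top U: go to s1, push ε → (s1, 101, $)
No transition for (s1, 1, top $); M blocks with input 101 remaining.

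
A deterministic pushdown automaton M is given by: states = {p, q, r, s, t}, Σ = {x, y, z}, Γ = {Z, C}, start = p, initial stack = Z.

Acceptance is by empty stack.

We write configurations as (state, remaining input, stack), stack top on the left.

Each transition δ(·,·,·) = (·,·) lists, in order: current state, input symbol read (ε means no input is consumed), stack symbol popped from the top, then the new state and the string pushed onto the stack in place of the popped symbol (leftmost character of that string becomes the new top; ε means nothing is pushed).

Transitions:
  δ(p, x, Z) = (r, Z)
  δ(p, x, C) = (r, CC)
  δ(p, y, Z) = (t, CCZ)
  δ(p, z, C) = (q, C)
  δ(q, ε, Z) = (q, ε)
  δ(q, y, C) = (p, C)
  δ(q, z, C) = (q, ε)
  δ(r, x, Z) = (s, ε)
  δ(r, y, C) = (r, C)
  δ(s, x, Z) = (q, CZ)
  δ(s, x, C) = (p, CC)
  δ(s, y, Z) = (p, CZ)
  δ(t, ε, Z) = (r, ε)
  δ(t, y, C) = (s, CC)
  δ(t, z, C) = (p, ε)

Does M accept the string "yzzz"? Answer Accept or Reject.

Accept

(p, yzzz, Z) ⊢ (t, zzz, CCZ) ⊢ (p, zz, CZ) ⊢ (q, z, CZ) ⊢ (q, ε, Z) ⊢ (q, ε, ε)
All input consumed and the stack is empty.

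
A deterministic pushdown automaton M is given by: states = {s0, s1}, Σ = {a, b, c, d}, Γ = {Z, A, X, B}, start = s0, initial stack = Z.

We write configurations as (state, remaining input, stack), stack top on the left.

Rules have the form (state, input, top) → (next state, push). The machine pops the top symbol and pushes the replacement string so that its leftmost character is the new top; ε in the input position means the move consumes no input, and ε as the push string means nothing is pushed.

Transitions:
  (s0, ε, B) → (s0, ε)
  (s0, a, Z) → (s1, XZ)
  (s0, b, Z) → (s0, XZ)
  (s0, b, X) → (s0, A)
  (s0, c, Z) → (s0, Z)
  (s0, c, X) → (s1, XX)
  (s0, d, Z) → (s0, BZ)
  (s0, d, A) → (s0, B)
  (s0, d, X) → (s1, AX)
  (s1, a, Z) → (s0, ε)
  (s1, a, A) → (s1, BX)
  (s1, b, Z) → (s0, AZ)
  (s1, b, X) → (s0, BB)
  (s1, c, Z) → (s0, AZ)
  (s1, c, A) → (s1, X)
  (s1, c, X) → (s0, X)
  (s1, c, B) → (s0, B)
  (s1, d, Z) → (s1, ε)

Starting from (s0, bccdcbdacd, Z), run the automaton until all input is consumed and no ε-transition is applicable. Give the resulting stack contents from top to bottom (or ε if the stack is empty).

(s0, bccdcbdacd, Z) ⊢ (s0, ccdcbdacd, XZ) ⊢ (s1, cdcbdacd, XXZ) ⊢ (s0, dcbdacd, XXZ) ⊢ (s1, cbdacd, AXXZ) ⊢ (s1, bdacd, XXXZ) ⊢ (s0, dacd, BBXXZ) ⊢ (s0, dacd, BXXZ) ⊢ (s0, dacd, XXZ) ⊢ (s1, acd, AXXZ) ⊢ (s1, cd, BXXXZ) ⊢ (s0, d, BXXXZ) ⊢ (s0, d, XXXZ) ⊢ (s1, ε, AXXXZ)
All input consumed in state s1 with stack AXXXZ.

AXXXZ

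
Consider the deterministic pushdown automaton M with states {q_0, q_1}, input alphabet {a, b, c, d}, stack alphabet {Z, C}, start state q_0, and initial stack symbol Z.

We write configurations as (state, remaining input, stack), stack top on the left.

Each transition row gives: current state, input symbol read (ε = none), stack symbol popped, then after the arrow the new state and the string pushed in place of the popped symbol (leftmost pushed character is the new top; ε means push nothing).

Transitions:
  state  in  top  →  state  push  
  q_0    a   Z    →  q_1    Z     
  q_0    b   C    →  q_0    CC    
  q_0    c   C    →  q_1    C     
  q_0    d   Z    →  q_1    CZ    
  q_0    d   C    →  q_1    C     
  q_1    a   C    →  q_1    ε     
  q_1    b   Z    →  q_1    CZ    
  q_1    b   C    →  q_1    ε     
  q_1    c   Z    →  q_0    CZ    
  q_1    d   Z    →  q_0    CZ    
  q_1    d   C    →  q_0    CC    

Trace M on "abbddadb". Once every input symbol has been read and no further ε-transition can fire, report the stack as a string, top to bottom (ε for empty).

(q_0, abbddadb, Z)
  read a, top Z: go to q_1, push Z → (q_1, bbddadb, Z)
  read b, top Z: go to q_1, push CZ → (q_1, bddadb, CZ)
  read b, top C: go to q_1, push ε → (q_1, ddadb, Z)
  read d, top Z: go to q_0, push CZ → (q_0, dadb, CZ)
  read d, top C: go to q_1, push C → (q_1, adb, CZ)
  read a, top C: go to q_1, push ε → (q_1, db, Z)
  read d, top Z: go to q_0, push CZ → (q_0, b, CZ)
  read b, top C: go to q_0, push CC → (q_0, ε, CCZ)
All input consumed in state q_0 with stack CCZ.

CCZ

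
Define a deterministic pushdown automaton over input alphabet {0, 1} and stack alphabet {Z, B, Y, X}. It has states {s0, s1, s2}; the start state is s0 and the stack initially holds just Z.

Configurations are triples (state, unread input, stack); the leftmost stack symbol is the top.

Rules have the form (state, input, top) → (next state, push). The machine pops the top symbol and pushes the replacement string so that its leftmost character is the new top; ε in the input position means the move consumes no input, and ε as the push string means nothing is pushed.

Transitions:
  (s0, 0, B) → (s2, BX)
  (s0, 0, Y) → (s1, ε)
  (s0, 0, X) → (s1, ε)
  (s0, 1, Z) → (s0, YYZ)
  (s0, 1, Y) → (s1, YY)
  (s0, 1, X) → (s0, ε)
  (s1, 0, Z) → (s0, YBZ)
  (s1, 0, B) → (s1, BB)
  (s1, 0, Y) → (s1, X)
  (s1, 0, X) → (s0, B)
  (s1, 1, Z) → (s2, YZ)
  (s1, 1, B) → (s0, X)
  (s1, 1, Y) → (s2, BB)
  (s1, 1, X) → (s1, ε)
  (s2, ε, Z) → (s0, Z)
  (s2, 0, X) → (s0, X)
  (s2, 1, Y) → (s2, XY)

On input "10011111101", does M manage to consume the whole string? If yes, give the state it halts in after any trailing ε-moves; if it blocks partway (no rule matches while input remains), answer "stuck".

(s0, 10011111101, Z)
  read 1, top Z: go to s0, push YYZ → (s0, 0011111101, YYZ)
  read 0, top Y: go to s1, push ε → (s1, 011111101, YZ)
  read 0, top Y: go to s1, push X → (s1, 11111101, XZ)
  read 1, top X: go to s1, push ε → (s1, 1111101, Z)
  read 1, top Z: go to s2, push YZ → (s2, 111101, YZ)
  read 1, top Y: go to s2, push XY → (s2, 11101, XYZ)
No transition for (s2, 1, top X); M blocks with input 11101 remaining.

stuck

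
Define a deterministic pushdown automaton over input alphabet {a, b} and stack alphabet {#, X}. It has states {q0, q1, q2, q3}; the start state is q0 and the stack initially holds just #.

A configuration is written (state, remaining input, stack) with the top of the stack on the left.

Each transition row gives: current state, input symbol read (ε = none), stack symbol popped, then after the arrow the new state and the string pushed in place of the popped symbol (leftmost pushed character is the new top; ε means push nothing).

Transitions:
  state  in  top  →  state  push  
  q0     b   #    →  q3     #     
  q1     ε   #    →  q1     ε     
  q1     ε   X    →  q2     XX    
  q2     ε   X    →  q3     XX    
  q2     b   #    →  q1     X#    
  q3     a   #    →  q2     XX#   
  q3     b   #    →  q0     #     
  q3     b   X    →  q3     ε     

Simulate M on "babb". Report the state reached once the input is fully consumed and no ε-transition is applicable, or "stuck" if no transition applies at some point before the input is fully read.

(q0, babb, #) ⊢ (q3, abb, #) ⊢ (q2, bb, XX#) ⊢ (q3, bb, XXX#) ⊢ (q3, b, XX#) ⊢ (q3, ε, X#)
All input consumed; M is in state q3.

q3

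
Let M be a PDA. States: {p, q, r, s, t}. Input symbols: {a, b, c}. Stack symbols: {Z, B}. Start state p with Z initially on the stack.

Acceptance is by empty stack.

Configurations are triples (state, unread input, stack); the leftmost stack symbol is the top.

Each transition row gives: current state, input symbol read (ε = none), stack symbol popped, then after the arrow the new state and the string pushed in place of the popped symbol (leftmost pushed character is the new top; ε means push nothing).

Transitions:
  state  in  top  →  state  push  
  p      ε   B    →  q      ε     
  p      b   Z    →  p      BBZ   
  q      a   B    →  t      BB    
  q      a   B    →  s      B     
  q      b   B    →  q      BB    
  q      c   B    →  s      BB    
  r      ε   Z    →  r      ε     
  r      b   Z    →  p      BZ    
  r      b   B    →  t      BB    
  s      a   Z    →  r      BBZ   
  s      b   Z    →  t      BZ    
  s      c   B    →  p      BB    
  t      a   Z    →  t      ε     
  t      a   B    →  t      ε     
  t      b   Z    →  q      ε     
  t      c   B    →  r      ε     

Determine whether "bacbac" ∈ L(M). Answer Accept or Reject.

One accepting computation: (p, bacbac, Z) ⊢ (p, acbac, BBZ) ⊢ (q, acbac, BZ) ⊢ (t, cbac, BBZ) ⊢ (r, bac, BZ) ⊢ (t, ac, BBZ) ⊢ (t, c, BZ) ⊢ (r, ε, Z) ⊢ (r, ε, ε)
All input consumed and the stack is empty.

Accept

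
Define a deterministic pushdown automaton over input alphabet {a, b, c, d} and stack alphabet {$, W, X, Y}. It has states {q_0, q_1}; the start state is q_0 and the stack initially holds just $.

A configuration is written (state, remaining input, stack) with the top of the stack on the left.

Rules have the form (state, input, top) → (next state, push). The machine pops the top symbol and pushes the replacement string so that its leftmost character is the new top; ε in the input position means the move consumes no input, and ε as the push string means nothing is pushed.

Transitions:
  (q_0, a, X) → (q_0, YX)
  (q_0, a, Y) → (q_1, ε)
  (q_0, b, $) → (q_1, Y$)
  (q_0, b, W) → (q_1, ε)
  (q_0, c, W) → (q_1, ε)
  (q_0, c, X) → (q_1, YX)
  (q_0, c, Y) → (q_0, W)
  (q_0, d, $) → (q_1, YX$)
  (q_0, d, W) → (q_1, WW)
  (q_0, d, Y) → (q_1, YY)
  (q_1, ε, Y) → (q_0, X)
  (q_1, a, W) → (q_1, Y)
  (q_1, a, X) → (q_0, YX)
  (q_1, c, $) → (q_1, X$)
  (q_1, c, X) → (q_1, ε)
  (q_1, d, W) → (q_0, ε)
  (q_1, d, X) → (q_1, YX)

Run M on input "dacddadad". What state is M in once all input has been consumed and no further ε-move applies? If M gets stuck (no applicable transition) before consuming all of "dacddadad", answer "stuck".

stuck

(q_0, dacddadad, $)
  read d, top $: go to q_1, push YX$ → (q_1, acddadad, YX$)
  ε-move, top Y: go to q_0, push X → (q_0, acddadad, XX$)
  read a, top X: go to q_0, push YX → (q_0, cddadad, YXX$)
  read c, top Y: go to q_0, push W → (q_0, ddadad, WXX$)
  read d, top W: go to q_1, push WW → (q_1, dadad, WWXX$)
  read d, top W: go to q_0, push ε → (q_0, adad, WXX$)
No transition for (q_0, a, top W); M blocks with input adad remaining.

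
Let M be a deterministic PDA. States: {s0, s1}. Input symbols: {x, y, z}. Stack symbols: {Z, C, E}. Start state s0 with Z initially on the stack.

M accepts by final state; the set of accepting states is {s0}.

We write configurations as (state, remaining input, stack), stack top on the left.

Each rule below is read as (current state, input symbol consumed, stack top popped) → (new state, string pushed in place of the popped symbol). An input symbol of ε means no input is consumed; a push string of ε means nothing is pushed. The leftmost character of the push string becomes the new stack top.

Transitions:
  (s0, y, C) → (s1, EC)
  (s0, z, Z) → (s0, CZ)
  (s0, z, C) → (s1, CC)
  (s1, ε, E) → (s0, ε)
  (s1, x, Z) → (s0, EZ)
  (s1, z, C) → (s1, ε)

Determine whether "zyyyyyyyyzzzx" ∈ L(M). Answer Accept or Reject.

(s0, zyyyyyyyyzzzx, Z)
  read z, top Z: go to s0, push CZ → (s0, yyyyyyyyzzzx, CZ)
  read y, top C: go to s1, push EC → (s1, yyyyyyyzzzx, ECZ)
  ε-move, top E: go to s0, push ε → (s0, yyyyyyyzzzx, CZ)
  read y, top C: go to s1, push EC → (s1, yyyyyyzzzx, ECZ)
  ε-move, top E: go to s0, push ε → (s0, yyyyyyzzzx, CZ)
  read y, top C: go to s1, push EC → (s1, yyyyyzzzx, ECZ)
  ε-move, top E: go to s0, push ε → (s0, yyyyyzzzx, CZ)
  read y, top C: go to s1, push EC → (s1, yyyyzzzx, ECZ)
  ε-move, top E: go to s0, push ε → (s0, yyyyzzzx, CZ)
  read y, top C: go to s1, push EC → (s1, yyyzzzx, ECZ)
  ε-move, top E: go to s0, push ε → (s0, yyyzzzx, CZ)
  read y, top C: go to s1, push EC → (s1, yyzzzx, ECZ)
  ε-move, top E: go to s0, push ε → (s0, yyzzzx, CZ)
  read y, top C: go to s1, push EC → (s1, yzzzx, ECZ)
  ε-move, top E: go to s0, push ε → (s0, yzzzx, CZ)
  read y, top C: go to s1, push EC → (s1, zzzx, ECZ)
  ε-move, top E: go to s0, push ε → (s0, zzzx, CZ)
  read z, top C: go to s1, push CC → (s1, zzx, CCZ)
  read z, top C: go to s1, push ε → (s1, zx, CZ)
  read z, top C: go to s1, push ε → (s1, x, Z)
  read x, top Z: go to s0, push EZ → (s0, ε, EZ)
All input consumed; state s0 ∈ F.

Accept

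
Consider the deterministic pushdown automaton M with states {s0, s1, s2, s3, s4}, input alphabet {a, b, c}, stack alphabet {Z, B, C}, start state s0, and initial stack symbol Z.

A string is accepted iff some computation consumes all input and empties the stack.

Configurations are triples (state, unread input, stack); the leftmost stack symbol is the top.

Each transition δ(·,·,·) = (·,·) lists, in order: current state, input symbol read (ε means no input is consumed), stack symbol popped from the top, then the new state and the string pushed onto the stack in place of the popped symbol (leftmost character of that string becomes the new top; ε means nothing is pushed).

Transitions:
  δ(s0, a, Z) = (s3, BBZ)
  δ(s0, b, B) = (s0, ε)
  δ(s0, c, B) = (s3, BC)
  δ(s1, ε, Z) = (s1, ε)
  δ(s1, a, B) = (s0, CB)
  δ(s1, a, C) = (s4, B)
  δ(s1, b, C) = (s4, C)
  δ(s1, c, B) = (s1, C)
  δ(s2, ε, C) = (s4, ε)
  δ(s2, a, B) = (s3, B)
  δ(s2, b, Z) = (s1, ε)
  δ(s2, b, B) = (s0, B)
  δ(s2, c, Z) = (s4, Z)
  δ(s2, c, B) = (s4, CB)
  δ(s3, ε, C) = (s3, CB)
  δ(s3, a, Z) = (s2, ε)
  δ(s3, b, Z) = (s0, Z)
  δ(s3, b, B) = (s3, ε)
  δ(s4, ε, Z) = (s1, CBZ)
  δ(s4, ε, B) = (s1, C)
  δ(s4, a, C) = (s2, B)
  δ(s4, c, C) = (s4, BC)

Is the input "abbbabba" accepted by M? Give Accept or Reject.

(s0, abbbabba, Z)
  read a, top Z: go to s3, push BBZ → (s3, bbbabba, BBZ)
  read b, top B: go to s3, push ε → (s3, bbabba, BZ)
  read b, top B: go to s3, push ε → (s3, babba, Z)
  read b, top Z: go to s0, push Z → (s0, abba, Z)
  read a, top Z: go to s3, push BBZ → (s3, bba, BBZ)
  read b, top B: go to s3, push ε → (s3, ba, BZ)
  read b, top B: go to s3, push ε → (s3, a, Z)
  read a, top Z: go to s2, push ε → (s2, ε, ε)
All input consumed and the stack is empty.

Accept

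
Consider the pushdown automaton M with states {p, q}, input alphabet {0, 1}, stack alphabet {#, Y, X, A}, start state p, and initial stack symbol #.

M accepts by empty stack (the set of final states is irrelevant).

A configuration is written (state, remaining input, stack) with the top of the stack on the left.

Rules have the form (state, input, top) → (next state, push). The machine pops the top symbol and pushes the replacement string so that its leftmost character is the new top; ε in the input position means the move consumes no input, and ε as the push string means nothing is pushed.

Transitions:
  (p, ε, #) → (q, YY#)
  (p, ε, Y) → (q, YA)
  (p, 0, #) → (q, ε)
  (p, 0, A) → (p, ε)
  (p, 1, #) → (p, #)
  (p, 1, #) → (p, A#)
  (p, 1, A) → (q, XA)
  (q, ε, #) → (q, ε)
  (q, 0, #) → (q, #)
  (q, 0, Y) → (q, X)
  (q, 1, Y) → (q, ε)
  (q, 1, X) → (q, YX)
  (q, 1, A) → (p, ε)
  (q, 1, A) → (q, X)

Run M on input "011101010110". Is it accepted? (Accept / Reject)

No computation consumes all input and empties the stack.

Reject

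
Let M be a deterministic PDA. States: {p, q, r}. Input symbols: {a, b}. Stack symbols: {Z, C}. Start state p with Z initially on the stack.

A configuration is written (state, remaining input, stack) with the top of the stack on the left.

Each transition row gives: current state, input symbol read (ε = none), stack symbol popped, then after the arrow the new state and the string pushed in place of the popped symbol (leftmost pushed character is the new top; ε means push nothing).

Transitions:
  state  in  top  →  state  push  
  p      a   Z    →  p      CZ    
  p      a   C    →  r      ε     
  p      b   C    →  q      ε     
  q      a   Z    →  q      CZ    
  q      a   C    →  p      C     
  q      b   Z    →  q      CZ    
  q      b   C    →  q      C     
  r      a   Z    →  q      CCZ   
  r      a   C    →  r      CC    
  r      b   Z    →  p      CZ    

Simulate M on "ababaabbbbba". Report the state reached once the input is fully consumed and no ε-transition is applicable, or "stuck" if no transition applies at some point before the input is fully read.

(p, ababaabbbbba, Z) ⊢ (p, babaabbbbba, CZ) ⊢ (q, abaabbbbba, Z) ⊢ (q, baabbbbba, CZ) ⊢ (q, aabbbbba, CZ) ⊢ (p, abbbbba, CZ) ⊢ (r, bbbbba, Z) ⊢ (p, bbbba, CZ) ⊢ (q, bbba, Z) ⊢ (q, bba, CZ) ⊢ (q, ba, CZ) ⊢ (q, a, CZ) ⊢ (p, ε, CZ)
All input consumed; M is in state p.

p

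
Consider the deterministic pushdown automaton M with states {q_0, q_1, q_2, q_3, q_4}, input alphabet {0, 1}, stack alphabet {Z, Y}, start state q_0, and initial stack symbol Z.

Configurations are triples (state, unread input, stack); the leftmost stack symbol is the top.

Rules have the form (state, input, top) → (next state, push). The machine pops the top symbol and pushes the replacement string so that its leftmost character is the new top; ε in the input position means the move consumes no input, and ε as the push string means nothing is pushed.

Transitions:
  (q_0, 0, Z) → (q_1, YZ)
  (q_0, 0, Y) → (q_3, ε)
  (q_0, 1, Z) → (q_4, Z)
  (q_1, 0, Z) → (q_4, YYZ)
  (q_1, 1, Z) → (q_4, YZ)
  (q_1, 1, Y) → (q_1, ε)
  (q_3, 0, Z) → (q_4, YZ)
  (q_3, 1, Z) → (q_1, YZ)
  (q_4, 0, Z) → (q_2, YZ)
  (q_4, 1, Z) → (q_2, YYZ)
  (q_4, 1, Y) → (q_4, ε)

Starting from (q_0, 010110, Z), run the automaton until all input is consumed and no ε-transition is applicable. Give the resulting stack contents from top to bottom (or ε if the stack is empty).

(q_0, 010110, Z)
  read 0, top Z: go to q_1, push YZ → (q_1, 10110, YZ)
  read 1, top Y: go to q_1, push ε → (q_1, 0110, Z)
  read 0, top Z: go to q_4, push YYZ → (q_4, 110, YYZ)
  read 1, top Y: go to q_4, push ε → (q_4, 10, YZ)
  read 1, top Y: go to q_4, push ε → (q_4, 0, Z)
  read 0, top Z: go to q_2, push YZ → (q_2, ε, YZ)
All input consumed in state q_2 with stack YZ.

YZ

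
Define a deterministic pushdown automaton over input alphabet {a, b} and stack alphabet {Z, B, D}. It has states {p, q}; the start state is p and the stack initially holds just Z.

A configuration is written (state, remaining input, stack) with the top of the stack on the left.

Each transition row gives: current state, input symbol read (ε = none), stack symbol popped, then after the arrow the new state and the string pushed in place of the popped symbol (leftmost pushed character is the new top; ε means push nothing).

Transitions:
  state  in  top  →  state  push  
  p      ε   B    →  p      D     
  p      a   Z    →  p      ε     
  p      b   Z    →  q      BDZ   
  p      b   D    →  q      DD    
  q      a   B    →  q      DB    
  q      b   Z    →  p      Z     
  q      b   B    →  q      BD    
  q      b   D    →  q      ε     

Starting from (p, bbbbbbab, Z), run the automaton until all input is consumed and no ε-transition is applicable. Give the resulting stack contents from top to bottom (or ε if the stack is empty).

BDDDDDDZ

(p, bbbbbbab, Z) ⊢ (q, bbbbbab, BDZ) ⊢ (q, bbbbab, BDDZ) ⊢ (q, bbbab, BDDDZ) ⊢ (q, bbab, BDDDDZ) ⊢ (q, bab, BDDDDDZ) ⊢ (q, ab, BDDDDDDZ) ⊢ (q, b, DBDDDDDDZ) ⊢ (q, ε, BDDDDDDZ)
All input consumed in state q with stack BDDDDDDZ.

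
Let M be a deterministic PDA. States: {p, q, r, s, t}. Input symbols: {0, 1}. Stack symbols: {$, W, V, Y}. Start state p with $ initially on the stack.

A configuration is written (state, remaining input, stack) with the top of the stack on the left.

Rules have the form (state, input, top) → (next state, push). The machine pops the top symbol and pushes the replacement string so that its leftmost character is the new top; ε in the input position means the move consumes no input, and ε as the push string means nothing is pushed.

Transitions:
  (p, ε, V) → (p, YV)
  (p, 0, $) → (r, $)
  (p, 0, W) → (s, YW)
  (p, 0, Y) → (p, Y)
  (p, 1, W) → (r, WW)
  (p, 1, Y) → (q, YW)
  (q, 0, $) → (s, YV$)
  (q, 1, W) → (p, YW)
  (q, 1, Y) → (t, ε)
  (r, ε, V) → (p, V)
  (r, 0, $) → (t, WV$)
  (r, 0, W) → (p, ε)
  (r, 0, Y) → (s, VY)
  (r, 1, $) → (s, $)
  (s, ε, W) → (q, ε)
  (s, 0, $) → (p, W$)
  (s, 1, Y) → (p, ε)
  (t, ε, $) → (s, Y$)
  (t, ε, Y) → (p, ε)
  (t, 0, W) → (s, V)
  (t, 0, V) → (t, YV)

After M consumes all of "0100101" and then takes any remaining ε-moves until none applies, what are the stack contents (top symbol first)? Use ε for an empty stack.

W$

(p, 0100101, $)
  read 0, top $: go to r, push $ → (r, 100101, $)
  read 1, top $: go to s, push $ → (s, 00101, $)
  read 0, top $: go to p, push W$ → (p, 0101, W$)
  read 0, top W: go to s, push YW → (s, 101, YW$)
  read 1, top Y: go to p, push ε → (p, 01, W$)
  read 0, top W: go to s, push YW → (s, 1, YW$)
  read 1, top Y: go to p, push ε → (p, ε, W$)
All input consumed in state p with stack W$.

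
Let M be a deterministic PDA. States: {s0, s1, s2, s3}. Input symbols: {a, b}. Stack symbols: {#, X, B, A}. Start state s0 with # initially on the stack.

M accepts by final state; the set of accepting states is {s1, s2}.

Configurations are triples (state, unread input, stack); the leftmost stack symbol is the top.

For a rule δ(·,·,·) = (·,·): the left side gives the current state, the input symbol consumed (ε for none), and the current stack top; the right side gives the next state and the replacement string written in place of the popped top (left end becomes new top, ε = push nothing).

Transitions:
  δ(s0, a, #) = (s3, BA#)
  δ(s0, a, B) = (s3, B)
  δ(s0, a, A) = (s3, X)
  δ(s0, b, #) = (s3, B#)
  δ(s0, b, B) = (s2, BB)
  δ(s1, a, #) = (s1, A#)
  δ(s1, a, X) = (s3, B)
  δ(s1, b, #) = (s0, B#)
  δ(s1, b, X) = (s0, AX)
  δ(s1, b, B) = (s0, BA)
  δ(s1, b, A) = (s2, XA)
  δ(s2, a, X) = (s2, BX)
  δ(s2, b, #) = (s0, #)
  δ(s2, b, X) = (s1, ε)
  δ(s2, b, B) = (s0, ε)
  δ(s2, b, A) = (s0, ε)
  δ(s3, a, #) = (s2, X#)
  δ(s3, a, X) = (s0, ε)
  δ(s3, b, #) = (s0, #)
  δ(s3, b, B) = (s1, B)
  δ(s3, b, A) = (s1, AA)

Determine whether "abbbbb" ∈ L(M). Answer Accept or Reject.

Accept

(s0, abbbbb, #) ⊢ (s3, bbbbb, BA#) ⊢ (s1, bbbb, BA#) ⊢ (s0, bbb, BAA#) ⊢ (s2, bb, BBAA#) ⊢ (s0, b, BAA#) ⊢ (s2, ε, BBAA#)
All input consumed; state s2 ∈ F.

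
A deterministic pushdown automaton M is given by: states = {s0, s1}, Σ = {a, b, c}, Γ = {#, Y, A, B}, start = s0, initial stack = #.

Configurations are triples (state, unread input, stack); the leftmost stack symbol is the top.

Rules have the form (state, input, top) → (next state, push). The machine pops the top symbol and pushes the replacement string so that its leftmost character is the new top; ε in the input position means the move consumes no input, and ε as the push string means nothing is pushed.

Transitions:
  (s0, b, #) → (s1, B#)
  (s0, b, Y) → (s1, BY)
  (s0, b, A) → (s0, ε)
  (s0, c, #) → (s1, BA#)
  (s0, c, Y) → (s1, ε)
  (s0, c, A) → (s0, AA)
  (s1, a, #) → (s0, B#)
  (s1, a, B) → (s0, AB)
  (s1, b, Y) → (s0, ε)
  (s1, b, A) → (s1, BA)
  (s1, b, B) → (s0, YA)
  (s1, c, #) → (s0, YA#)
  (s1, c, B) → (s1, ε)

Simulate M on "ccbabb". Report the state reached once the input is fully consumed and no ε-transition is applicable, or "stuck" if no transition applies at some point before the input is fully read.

stuck

(s0, ccbabb, #)
  read c, top #: go to s1, push BA# → (s1, cbabb, BA#)
  read c, top B: go to s1, push ε → (s1, babb, A#)
  read b, top A: go to s1, push BA → (s1, abb, BA#)
  read a, top B: go to s0, push AB → (s0, bb, ABA#)
  read b, top A: go to s0, push ε → (s0, b, BA#)
No transition for (s0, b, top B); M blocks with input b remaining.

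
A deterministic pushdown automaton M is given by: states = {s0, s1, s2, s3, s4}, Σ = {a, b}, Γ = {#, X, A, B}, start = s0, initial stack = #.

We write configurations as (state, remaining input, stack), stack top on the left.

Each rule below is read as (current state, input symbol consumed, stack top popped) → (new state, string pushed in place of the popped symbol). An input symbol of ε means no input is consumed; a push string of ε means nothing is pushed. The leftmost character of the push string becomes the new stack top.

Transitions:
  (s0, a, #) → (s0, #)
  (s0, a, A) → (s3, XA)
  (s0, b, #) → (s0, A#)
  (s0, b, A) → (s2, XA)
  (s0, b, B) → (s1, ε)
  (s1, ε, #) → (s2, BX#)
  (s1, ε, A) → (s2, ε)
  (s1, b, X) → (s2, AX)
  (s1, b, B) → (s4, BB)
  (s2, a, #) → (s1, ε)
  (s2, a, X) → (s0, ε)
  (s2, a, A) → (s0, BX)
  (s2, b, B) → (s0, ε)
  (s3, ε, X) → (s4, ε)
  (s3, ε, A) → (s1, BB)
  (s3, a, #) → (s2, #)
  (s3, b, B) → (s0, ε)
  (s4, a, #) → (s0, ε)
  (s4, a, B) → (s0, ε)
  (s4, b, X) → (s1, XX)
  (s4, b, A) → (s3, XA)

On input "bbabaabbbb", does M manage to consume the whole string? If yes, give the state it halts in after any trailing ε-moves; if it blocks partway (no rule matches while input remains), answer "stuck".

s4

(s0, bbabaabbbb, #)
  read b, top #: go to s0, push A# → (s0, babaabbbb, A#)
  read b, top A: go to s2, push XA → (s2, abaabbbb, XA#)
  read a, top X: go to s0, push ε → (s0, baabbbb, A#)
  read b, top A: go to s2, push XA → (s2, aabbbb, XA#)
  read a, top X: go to s0, push ε → (s0, abbbb, A#)
  read a, top A: go to s3, push XA → (s3, bbbb, XA#)
  ε-move, top X: go to s4, push ε → (s4, bbbb, A#)
  read b, top A: go to s3, push XA → (s3, bbb, XA#)
  ε-move, top X: go to s4, push ε → (s4, bbb, A#)
  read b, top A: go to s3, push XA → (s3, bb, XA#)
  ε-move, top X: go to s4, push ε → (s4, bb, A#)
  read b, top A: go to s3, push XA → (s3, b, XA#)
  ε-move, top X: go to s4, push ε → (s4, b, A#)
  read b, top A: go to s3, push XA → (s3, ε, XA#)
  ε-move, top X: go to s4, push ε → (s4, ε, A#)
All input consumed; M is in state s4.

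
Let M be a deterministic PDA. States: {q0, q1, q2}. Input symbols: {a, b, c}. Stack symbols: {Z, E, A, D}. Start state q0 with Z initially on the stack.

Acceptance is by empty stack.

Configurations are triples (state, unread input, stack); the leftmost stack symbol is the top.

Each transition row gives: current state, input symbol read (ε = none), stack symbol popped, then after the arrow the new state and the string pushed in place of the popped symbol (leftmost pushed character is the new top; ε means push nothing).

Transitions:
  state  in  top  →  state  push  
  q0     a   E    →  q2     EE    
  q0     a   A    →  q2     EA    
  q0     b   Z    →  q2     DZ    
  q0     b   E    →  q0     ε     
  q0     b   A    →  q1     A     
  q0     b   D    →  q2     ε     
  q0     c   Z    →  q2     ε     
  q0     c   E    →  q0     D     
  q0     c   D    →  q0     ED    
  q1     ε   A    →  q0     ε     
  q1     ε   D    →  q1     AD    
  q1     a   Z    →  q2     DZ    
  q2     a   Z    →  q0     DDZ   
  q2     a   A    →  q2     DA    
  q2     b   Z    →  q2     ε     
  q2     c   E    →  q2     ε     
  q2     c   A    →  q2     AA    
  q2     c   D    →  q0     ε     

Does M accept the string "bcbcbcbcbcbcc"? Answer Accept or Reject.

Accept

(q0, bcbcbcbcbcbcc, Z)
  read b, top Z: go to q2, push DZ → (q2, cbcbcbcbcbcc, DZ)
  read c, top D: go to q0, push ε → (q0, bcbcbcbcbcc, Z)
  read b, top Z: go to q2, push DZ → (q2, cbcbcbcbcc, DZ)
  read c, top D: go to q0, push ε → (q0, bcbcbcbcc, Z)
  read b, top Z: go to q2, push DZ → (q2, cbcbcbcc, DZ)
  read c, top D: go to q0, push ε → (q0, bcbcbcc, Z)
  read b, top Z: go to q2, push DZ → (q2, cbcbcc, DZ)
  read c, top D: go to q0, push ε → (q0, bcbcc, Z)
  read b, top Z: go to q2, push DZ → (q2, cbcc, DZ)
  read c, top D: go to q0, push ε → (q0, bcc, Z)
  read b, top Z: go to q2, push DZ → (q2, cc, DZ)
  read c, top D: go to q0, push ε → (q0, c, Z)
  read c, top Z: go to q2, push ε → (q2, ε, ε)
All input consumed and the stack is empty.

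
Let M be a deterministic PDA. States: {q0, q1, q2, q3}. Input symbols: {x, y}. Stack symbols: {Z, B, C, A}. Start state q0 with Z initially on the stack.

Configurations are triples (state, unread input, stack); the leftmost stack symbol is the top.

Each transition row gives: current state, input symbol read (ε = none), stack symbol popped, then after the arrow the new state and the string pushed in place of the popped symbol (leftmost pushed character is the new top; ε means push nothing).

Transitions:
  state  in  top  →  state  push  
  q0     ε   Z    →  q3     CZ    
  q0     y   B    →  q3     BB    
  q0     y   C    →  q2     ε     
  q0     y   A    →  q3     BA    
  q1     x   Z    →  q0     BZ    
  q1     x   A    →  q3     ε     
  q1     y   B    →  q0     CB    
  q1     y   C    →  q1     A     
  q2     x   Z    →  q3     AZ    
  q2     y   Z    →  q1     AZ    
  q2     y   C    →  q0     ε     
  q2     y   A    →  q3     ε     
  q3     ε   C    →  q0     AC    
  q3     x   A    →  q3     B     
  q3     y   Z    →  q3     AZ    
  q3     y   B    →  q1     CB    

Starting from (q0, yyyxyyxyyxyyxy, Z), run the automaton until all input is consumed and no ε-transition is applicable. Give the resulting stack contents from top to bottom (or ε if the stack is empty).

CBACZ

(q0, yyyxyyxyyxyyxy, Z)
  ε-move, top Z: go to q3, push CZ → (q3, yyyxyyxyyxyyxy, CZ)
  ε-move, top C: go to q0, push AC → (q0, yyyxyyxyyxyyxy, ACZ)
  read y, top A: go to q3, push BA → (q3, yyxyyxyyxyyxy, BACZ)
  read y, top B: go to q1, push CB → (q1, yxyyxyyxyyxy, CBACZ)
  read y, top C: go to q1, push A → (q1, xyyxyyxyyxy, ABACZ)
  read x, top A: go to q3, push ε → (q3, yyxyyxyyxy, BACZ)
  read y, top B: go to q1, push CB → (q1, yxyyxyyxy, CBACZ)
  read y, top C: go to q1, push A → (q1, xyyxyyxy, ABACZ)
  read x, top A: go to q3, push ε → (q3, yyxyyxy, BACZ)
  read y, top B: go to q1, push CB → (q1, yxyyxy, CBACZ)
  read y, top C: go to q1, push A → (q1, xyyxy, ABACZ)
  read x, top A: go to q3, push ε → (q3, yyxy, BACZ)
  read y, top B: go to q1, push CB → (q1, yxy, CBACZ)
  read y, top C: go to q1, push A → (q1, xy, ABACZ)
  read x, top A: go to q3, push ε → (q3, y, BACZ)
  read y, top B: go to q1, push CB → (q1, ε, CBACZ)
All input consumed in state q1 with stack CBACZ.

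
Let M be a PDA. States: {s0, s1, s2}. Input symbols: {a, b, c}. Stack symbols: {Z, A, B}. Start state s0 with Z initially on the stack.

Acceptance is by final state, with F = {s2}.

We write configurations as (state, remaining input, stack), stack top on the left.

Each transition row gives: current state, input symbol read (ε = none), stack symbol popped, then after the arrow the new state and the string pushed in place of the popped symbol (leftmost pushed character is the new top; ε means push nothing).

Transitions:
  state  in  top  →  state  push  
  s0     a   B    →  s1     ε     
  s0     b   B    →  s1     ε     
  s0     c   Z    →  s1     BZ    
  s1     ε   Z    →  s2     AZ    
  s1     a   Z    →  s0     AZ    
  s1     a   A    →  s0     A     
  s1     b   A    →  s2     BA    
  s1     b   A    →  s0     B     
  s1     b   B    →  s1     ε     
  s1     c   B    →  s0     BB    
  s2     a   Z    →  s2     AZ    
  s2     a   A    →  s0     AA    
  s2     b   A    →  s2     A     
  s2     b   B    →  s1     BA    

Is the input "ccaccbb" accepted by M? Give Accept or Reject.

Reject

No computation consumes all input and reaches a final state.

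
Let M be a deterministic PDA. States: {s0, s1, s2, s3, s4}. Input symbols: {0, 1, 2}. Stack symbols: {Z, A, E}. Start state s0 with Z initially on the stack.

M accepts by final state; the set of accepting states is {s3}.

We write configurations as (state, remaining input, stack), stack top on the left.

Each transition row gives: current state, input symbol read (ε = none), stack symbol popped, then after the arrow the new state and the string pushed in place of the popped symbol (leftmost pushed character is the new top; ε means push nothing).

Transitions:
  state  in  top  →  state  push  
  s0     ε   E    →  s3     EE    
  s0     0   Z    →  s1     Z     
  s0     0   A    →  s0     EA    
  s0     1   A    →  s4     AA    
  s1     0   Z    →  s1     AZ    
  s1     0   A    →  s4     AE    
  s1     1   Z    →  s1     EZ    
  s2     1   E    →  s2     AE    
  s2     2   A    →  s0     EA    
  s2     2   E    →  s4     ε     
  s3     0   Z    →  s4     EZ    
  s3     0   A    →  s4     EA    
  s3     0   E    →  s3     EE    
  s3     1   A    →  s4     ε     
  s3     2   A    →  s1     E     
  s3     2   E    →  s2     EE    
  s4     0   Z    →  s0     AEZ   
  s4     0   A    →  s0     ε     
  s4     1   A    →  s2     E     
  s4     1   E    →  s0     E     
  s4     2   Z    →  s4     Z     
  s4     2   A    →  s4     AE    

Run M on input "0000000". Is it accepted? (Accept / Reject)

Accept

(s0, 0000000, Z)
  read 0, top Z: go to s1, push Z → (s1, 000000, Z)
  read 0, top Z: go to s1, push AZ → (s1, 00000, AZ)
  read 0, top A: go to s4, push AE → (s4, 0000, AEZ)
  read 0, top A: go to s0, push ε → (s0, 000, EZ)
  ε-move, top E: go to s3, push EE → (s3, 000, EEZ)
  read 0, top E: go to s3, push EE → (s3, 00, EEEZ)
  read 0, top E: go to s3, push EE → (s3, 0, EEEEZ)
  read 0, top E: go to s3, push EE → (s3, ε, EEEEEZ)
All input consumed; state s3 ∈ F.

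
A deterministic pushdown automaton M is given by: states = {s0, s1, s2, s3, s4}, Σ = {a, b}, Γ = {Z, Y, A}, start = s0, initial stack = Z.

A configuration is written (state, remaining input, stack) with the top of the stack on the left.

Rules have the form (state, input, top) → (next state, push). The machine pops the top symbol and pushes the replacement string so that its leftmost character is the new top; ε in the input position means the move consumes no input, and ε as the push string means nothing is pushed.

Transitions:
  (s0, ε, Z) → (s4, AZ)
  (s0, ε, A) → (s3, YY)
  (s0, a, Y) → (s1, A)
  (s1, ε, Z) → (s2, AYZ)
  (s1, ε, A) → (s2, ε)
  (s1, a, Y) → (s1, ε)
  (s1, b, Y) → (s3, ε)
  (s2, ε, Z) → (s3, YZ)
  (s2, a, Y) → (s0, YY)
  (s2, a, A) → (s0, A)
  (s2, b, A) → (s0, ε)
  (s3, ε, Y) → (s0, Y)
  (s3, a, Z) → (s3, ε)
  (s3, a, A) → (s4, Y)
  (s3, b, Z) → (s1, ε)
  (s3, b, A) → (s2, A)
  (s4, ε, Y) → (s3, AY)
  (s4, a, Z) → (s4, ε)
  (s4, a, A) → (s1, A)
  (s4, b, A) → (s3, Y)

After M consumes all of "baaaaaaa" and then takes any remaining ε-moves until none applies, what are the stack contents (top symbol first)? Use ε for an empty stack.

(s0, baaaaaaa, Z) ⊢ (s4, baaaaaaa, AZ) ⊢ (s3, aaaaaaa, YZ) ⊢ (s0, aaaaaaa, YZ) ⊢ (s1, aaaaaa, AZ) ⊢ (s2, aaaaaa, Z) ⊢ (s3, aaaaaa, YZ) ⊢ (s0, aaaaaa, YZ) ⊢ (s1, aaaaa, AZ) ⊢ (s2, aaaaa, Z) ⊢ (s3, aaaaa, YZ) ⊢ (s0, aaaaa, YZ) ⊢ (s1, aaaa, AZ) ⊢ (s2, aaaa, Z) ⊢ (s3, aaaa, YZ) ⊢ (s0, aaaa, YZ) ⊢ (s1, aaa, AZ) ⊢ (s2, aaa, Z) ⊢ (s3, aaa, YZ) ⊢ (s0, aaa, YZ) ⊢ (s1, aa, AZ) ⊢ (s2, aa, Z) ⊢ (s3, aa, YZ) ⊢ (s0, aa, YZ) ⊢ (s1, a, AZ) ⊢ (s2, a, Z) ⊢ (s3, a, YZ) ⊢ (s0, a, YZ) ⊢ (s1, ε, AZ) ⊢ (s2, ε, Z) ⊢ (s3, ε, YZ) ⊢ (s0, ε, YZ)
All input consumed in state s0 with stack YZ.

YZ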